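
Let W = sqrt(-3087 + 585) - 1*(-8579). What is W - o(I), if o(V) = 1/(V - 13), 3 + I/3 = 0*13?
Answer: 188739/22 + 3*I*sqrt(278) ≈ 8579.0 + 50.02*I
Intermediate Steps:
I = -9 (I = -9 + 3*(0*13) = -9 + 3*0 = -9 + 0 = -9)
o(V) = 1/(-13 + V)
W = 8579 + 3*I*sqrt(278) (W = sqrt(-2502) + 8579 = 3*I*sqrt(278) + 8579 = 8579 + 3*I*sqrt(278) ≈ 8579.0 + 50.02*I)
W - o(I) = (8579 + 3*I*sqrt(278)) - 1/(-13 - 9) = (8579 + 3*I*sqrt(278)) - 1/(-22) = (8579 + 3*I*sqrt(278)) - 1*(-1/22) = (8579 + 3*I*sqrt(278)) + 1/22 = 188739/22 + 3*I*sqrt(278)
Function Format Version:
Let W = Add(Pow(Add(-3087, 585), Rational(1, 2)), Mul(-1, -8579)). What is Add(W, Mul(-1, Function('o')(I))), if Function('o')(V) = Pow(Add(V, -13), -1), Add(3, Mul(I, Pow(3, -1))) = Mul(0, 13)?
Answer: Add(Rational(188739, 22), Mul(3, I, Pow(278, Rational(1, 2)))) ≈ Add(8579.0, Mul(50.020, I))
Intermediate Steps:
I = -9 (I = Add(-9, Mul(3, Mul(0, 13))) = Add(-9, Mul(3, 0)) = Add(-9, 0) = -9)
Function('o')(V) = Pow(Add(-13, V), -1)
W = Add(8579, Mul(3, I, Pow(278, Rational(1, 2)))) (W = Add(Pow(-2502, Rational(1, 2)), 8579) = Add(Mul(3, I, Pow(278, Rational(1, 2))), 8579) = Add(8579, Mul(3, I, Pow(278, Rational(1, 2)))) ≈ Add(8579.0, Mul(50.020, I)))
Add(W, Mul(-1, Function('o')(I))) = Add(Add(8579, Mul(3, I, Pow(278, Rational(1, 2)))), Mul(-1, Pow(Add(-13, -9), -1))) = Add(Add(8579, Mul(3, I, Pow(278, Rational(1, 2)))), Mul(-1, Pow(-22, -1))) = Add(Add(8579, Mul(3, I, Pow(278, Rational(1, 2)))), Mul(-1, Rational(-1, 22))) = Add(Add(8579, Mul(3, I, Pow(278, Rational(1, 2)))), Rational(1, 22)) = Add(Rational(188739, 22), Mul(3, I, Pow(278, Rational(1, 2))))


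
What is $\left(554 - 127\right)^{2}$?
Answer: $182329$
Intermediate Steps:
$\left(554 - 127\right)^{2} = 427^{2} = 182329$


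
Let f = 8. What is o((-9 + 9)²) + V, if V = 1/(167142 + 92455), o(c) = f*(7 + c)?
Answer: 14537433/259597 ≈ 56.000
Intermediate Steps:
o(c) = 56 + 8*c (o(c) = 8*(7 + c) = 56 + 8*c)
V = 1/259597 ≈ 3.8521e-6
o((-9 + 9)²) + V = (56 + 8*(-9 + 9)²) + 1/259597 = (56 + 8*0²) + 1/259597 = (56 + 8*0) + 1/259597 = (56 + 0) + 1/259597 = 56 + 1/259597 = 14537433/259597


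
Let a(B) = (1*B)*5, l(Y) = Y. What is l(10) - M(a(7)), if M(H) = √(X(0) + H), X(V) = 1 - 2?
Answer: 10 - √34 ≈ 4.1691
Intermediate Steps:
X(V) = -1
a(B) = 5*B (a(B) = B*5 = 5*B)
M(H) = √(-1 + H)
l(10) - M(a(7)) = 10 - √(-1 + 5*7) = 10 - √(-1 + 35) = 10 - √34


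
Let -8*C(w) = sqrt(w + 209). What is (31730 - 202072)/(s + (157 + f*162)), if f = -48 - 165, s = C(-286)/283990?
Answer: 4314434394080569561600/869993935742644115211 - 55286199520*I*sqrt(77)/869993935742644115211 ≈ 4.9592 - 5.5763e-10*I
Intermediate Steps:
C(w) = -sqrt(209 + w)/8 (C(w) = -sqrt(w + 209)/8 = -sqrt(209 + w)/8)
s = -I*sqrt(77)/2271920 (s = -sqrt(209 - 286)/8/283990 = -I*sqrt(77)/8*(1/283990) = -I*sqrt(77)/2271920 ≈ -3.8624e-6*I)
f = -213
(31730 - 202072)/(s + (157 + f*162)) = (31730 - 202072)/(-I*sqrt(77)/2271920 + (157 - 213*162)) = -170342/(-I*sqrt(77)/2271920 + (157 - 34506)) = -170342/(-I*sqrt(77)/2271920 - 34349) = -170342/(-34349 - I*sqrt(77)/2271920)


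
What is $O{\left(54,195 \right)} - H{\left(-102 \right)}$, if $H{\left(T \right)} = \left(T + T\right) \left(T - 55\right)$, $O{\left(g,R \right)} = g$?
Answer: $-31974$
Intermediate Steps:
$H{\left(T \right)} = 2 T \left(-55 + T\right)$
$O{\left(54,195 \right)} - H{\left(-102 \right)} = 54 - 2 \left(-102\right) \left(-55 - 102\right) = 54 - 2 \left(-102\right) \left(-157\right) = 54 - 32028 = -31974$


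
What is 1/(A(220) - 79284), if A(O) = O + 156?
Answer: -1/78908 ≈ -1.2673e-5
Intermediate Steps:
A(O) = 156 + O
1/(A(220) - 79284) = 1/((156 + 220) - 79284) = 1/(376 - 79284) = 1/(-78908) = -1/78908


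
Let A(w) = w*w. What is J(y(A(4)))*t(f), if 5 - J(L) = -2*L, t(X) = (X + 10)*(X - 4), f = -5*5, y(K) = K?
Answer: 16095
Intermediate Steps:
A(w) = w²
f = -25
t(X) = (-4 + X)*(10 + X) (t(X) = (10 + X)*(-4 + X) = (-4 + X)*(10 + X))
J(L) = 5 + 2*L (J(L) = 5 - (-2)*L = 5 + 2*L)
J(y(A(4)))*t(f) = (5 + 2*4²)*(-40 + (-25)² + 6*(-25)) = (5 + 2*16)*(-40 + 625 - 150) = (5 + 32)*435 = 37*435 = 16095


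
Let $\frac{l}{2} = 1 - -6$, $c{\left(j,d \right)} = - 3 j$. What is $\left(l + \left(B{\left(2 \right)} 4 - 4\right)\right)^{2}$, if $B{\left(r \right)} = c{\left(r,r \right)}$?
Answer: $196$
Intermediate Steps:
$B{\left(r \right)} = - 3 r$
$l = 14$ ($l = 2 \left(1 - -6\right) = 2 \left(1 + 6\right) = 2 \cdot 7 = 14$)
$\left(l + \left(B{\left(2 \right)} 4 - 4\right)\right)^{2} = \left(14 + \left(\left(-3\right) 2 \cdot 4 - 4\right)\right)^{2} = \left(14 - 28\right)^{2} = \left(-14\right)^{2} = 196$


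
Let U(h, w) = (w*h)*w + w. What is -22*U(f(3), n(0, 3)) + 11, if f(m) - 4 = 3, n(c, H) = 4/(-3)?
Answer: -2101/9 ≈ -233.44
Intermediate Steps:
n(c, H) = -4/3 (n(c, H) = 4*(-1/3) = -4/3)
f(m) = 7 (f(m) = 4 + 3 = 7)
U(h, w) = w + h*w**2 (U(h, w) = (h*w)*w + w = h*w**2 + w = w + h*w**2)
-22*U(f(3), n(0, 3)) + 11 = -(-88)*(1 + 7*(-4/3))/3 + 11 = -(-88)*(1 - 28/3)/3 + 11 = -(-88)*(-25)/(3*3) + 11 = -22*100/9 + 11 = -2200/9 + 11 = -2101/9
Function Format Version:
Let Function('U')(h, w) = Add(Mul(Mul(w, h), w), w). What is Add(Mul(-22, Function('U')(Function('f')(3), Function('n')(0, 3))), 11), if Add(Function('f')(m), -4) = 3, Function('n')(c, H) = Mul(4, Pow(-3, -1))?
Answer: Rational(-2101, 9) ≈ -233.44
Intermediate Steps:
Function('n')(c, H) = Rational(-4, 3) (Function('n')(c, H) = Mul(4, Rational(-1, 3)) = Rational(-4, 3))
Function('f')(m) = 7 (Function('f')(m) = Add(4, 3) = 7)
Function('U')(h, w) = Add(w, Mul(h, Pow(w, 2))) (Function('U')(h, w) = Add(Mul(Mul(h, w), w), w) = Add(Mul(h, Pow(w, 2)), w) = Add(w, Mul(h, Pow(w, 2))))
Add(Mul(-22, Function('U')(Function('f')(3), Function('n')(0, 3))), 11) = Add(Mul(-22, Mul(Rational(-4, 3), Add(1, Mul(7, Rational(-4, 3))))), 11) = Add(Mul(-22, Mul(Rational(-4, 3), Add(1, Rational(-28, 3)))), 11) = Add(Mul(-22, Mul(Rational(-4, 3), Rational(-25, 3))), 11) = Add(Mul(-22, Rational(100, 9)), 11) = Add(Rational(-2200, 9), 11) = Rational(-2101, 9)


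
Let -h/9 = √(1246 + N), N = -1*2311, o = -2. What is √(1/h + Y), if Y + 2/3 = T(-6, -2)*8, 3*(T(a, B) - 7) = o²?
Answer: √(673729650 + 1065*I*√1065)/3195 ≈ 8.124 + 0.00020955*I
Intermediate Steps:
N = -2311
h = -9*I*√1065 (h = -9*√(1246 - 2311) = -9*I*√1065 ≈ -293.71*I)
T(a, B) = 25/3 (T(a, B) = 7 + (⅓)*(-2)² = 7 + (⅓)*4 = 7 + 4/3 = 25/3)
Y = 66 (Y = -⅔ + (25/3)*8 = -⅔ + 200/3 = 66)
√(1/h + Y) = √(1/(-9*I*√1065) + 66) = √(I*√1065/9585 + 66) = √(66 + I*√1065/9585)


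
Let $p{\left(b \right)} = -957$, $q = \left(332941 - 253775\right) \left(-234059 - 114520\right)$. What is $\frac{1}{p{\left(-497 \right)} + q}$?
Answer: $- \frac{1}{27595606071} \approx -3.6238 \cdot 10^{-11}$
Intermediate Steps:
$q = -27595605114$ ($q = 79166 \left(-348579\right) = -27595605114$)
$\frac{1}{p{\left(-497 \right)} + q} = \frac{1}{-957 - 27595605114} = \frac{1}{-27595606071} = - \frac{1}{27595606071}$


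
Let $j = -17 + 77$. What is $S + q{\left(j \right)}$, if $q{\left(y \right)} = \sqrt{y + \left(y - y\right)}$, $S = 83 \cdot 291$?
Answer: $24153 + 2 \sqrt{15} \approx 24161.0$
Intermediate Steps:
$j = 60$
$S = 24153$
$q{\left(y \right)} = \sqrt{y}$ ($q{\left(y \right)} = \sqrt{y + 0} = \sqrt{y}$)
$S + q{\left(j \right)} = 24153 + \sqrt{60} = 24153 + 2 \sqrt{15}$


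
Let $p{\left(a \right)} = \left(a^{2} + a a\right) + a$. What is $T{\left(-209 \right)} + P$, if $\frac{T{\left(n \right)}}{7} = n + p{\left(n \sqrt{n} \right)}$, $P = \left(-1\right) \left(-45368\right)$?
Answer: $-127766701 - 1463 i \sqrt{209} \approx -1.2777 \cdot 10^{8} - 21150.0 i$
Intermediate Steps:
$P = 45368$
$p{\left(a \right)} = a + 2 a^{2}$ ($p{\left(a \right)} = \left(a^{2} + a^{2}\right) + a = 2 a^{2} + a = a + 2 a^{2}$)
$T{\left(n \right)} = 7 n + 7 n^{\frac{3}{2}} \left(1 + 2 n^{\frac{3}{2}}\right)$ ($T{\left(n \right)} = 7 \left(n + n \sqrt{n} \left(1 + 2 n \sqrt{n}\right)\right) = 7 \left(n + n^{\frac{3}{2}} \left(1 + 2 n^{\frac{3}{2}}\right)\right) = 7 n + 7 n^{\frac{3}{2}} \left(1 + 2 n^{\frac{3}{2}}\right)$)
$T{\left(-209 \right)} + P = \left(7 \left(-209\right) + 7 \left(-209\right)^{\frac{3}{2}} + 14 \left(-209\right)^{3}\right) + 45368 = \left(-1463 + 7 \left(- 209 i \sqrt{209}\right) + 14 \left(-9129329\right)\right) + 45368 = \left(-1463 - 1463 i \sqrt{209} - 127810606\right) + 45368 = \left(-127812069 - 1463 i \sqrt{209}\right) + 45368 = -127766701 - 1463 i \sqrt{209}$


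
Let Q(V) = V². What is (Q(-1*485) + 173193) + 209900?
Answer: 618318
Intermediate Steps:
(Q(-1*485) + 173193) + 209900 = ((-1*485)² + 173193) + 209900 = ((-485)² + 173193) + 209900 = (235225 + 173193) + 209900 = 408418 + 209900 = 618318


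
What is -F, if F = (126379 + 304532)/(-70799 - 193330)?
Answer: 143637/88043 ≈ 1.6314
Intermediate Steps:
F = -143637/88043 (F = 430911/(-264129) = 430911*(-1/264129) = -143637/88043 ≈ -1.6314)
-F = -1*(-143637/88043) = 143637/88043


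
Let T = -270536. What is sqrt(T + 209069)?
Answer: I*sqrt(61467) ≈ 247.93*I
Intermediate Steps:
sqrt(T + 209069) = sqrt(-270536 + 209069) = sqrt(-61467) = I*sqrt(61467)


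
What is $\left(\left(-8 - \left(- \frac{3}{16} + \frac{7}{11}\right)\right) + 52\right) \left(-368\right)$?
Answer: $- \frac{176295}{11} \approx -16027.0$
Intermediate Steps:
$\left(\left(-8 - \left(- \frac{3}{16} + \frac{7}{11}\right)\right) + 52\right) \left(-368\right) = \left(\left(-8 - \frac{79}{176}\right) + 52\right) \left(-368\right) = \left(- \frac{1487}{176} + 52\right) \left(-368\right) = \frac{7665}{176} \left(-368\right) = - \frac{176295}{11}$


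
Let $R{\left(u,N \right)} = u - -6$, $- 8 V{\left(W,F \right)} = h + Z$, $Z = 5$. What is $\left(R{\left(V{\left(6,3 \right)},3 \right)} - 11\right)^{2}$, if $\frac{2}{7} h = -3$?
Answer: $\frac{4761}{256} \approx 18.598$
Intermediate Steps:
$h = - \frac{21}{2}$ ($h = \frac{7}{2} \left(-3\right) = - \frac{21}{2} \approx -10.5$)
$V{\left(W,F \right)} = \frac{11}{16}$ ($V{\left(W,F \right)} = - \frac{- \frac{21}{2} + 5}{8} = \left(- \frac{1}{8}\right) \left(- \frac{11}{2}\right) = \frac{11}{16}$)
$R{\left(u,N \right)} = 6 + u$ ($R{\left(u,N \right)} = u + 6 = 6 + u$)
$\left(R{\left(V{\left(6,3 \right)},3 \right)} - 11\right)^{2} = \left(\left(6 + \frac{11}{16}\right) - 11\right)^{2} = \left(\frac{107}{16} - 11\right)^{2} = \left(- \frac{69}{16}\right)^{2} = \frac{4761}{256}$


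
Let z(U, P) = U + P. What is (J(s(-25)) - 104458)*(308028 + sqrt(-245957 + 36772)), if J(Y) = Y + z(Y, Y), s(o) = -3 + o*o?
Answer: -31601208576 - 102592*I*sqrt(209185) ≈ -3.1601e+10 - 4.6922e+7*I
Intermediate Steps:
z(U, P) = P + U
s(o) = -3 + o**2
J(Y) = 3*Y (J(Y) = Y + (Y + Y) = Y + 2*Y = 3*Y)
(J(s(-25)) - 104458)*(308028 + sqrt(-245957 + 36772)) = (3*(-3 + (-25)**2) - 104458)*(308028 + sqrt(-245957 + 36772)) = (3*(-3 + 625) - 104458)*(308028 + sqrt(-209185)) = (3*622 - 104458)*(308028 + I*sqrt(209185)) = (1866 - 104458)*(308028 + I*sqrt(209185)) = -102592*(308028 + I*sqrt(209185)) = -31601208576 - 102592*I*sqrt(209185)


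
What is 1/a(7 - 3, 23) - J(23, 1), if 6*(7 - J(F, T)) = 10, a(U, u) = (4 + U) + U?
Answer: -21/4 ≈ -5.2500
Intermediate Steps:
a(U, u) = 4 + 2*U
J(F, T) = 16/3 (J(F, T) = 7 - ⅙*10 = 7 - 5/3 = 16/3)
1/a(7 - 3, 23) - J(23, 1) = 1/(4 + 2*(7 - 3)) - 1*16/3 = 1/(4 + 2*4) - 16/3 = 1/(4 + 8) - 16/3 = 1/12 - 16/3 = -21/4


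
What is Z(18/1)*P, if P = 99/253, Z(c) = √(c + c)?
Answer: 54/23 ≈ 2.3478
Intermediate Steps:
Z(c) = √2*√c (Z(c) = √(2*c) = √2*√c)
P = 9/23 (P = 99*(1/253) = 9/23 ≈ 0.39130)
Z(18/1)*P = (√2*√(18/1))*(9/23) = (√2*√(18*1))*(9/23) = (√2*√18)*(9/23) = (√2*(3*√2))*(9/23) = 6*(9/23) = 54/23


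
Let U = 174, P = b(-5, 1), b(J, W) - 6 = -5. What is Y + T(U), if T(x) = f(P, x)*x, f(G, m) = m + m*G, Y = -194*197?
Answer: 22334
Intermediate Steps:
b(J, W) = 1 (b(J, W) = 6 - 5 = 1)
P = 1
Y = -38218
f(G, m) = m + G*m
T(x) = 2*x² (T(x) = (x*(1 + 1))*x = (x*2)*x = (2*x)*x = 2*x²)
Y + T(U) = -38218 + 2*174² = -38218 + 2*30276 = -38218 + 60552 = 22334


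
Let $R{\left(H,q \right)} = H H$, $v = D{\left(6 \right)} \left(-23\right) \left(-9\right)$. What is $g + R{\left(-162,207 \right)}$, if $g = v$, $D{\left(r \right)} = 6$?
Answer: $27486$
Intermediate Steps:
$v = 1242$ ($v = 6 \left(-23\right) \left(-9\right) = \left(-138\right) \left(-9\right) = 1242$)
$R{\left(H,q \right)} = H^{2}$
$g = 1242$
$g + R{\left(-162,207 \right)} = 1242 + \left(-162\right)^{2} = 1242 + 26244 = 27486$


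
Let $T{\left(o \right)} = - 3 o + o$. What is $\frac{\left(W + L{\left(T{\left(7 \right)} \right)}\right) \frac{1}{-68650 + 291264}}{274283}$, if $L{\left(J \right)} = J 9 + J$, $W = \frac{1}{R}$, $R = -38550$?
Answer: $- \frac{5397001}{2353833538625100} \approx -2.2929 \cdot 10^{-9}$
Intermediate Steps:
$W = - \frac{1}{38550}$ ($W = \frac{1}{-38550} = - \frac{1}{38550} \approx -2.594 \cdot 10^{-5}$)
$T{\left(o \right)} = - 2 o$
$L{\left(J \right)} = 10 J$ ($L{\left(J \right)} = 9 J + J = 10 J$)
$\frac{\left(W + L{\left(T{\left(7 \right)} \right)}\right) \frac{1}{-68650 + 291264}}{274283} = \frac{\left(- \frac{1}{38550} + 10 \left(\left(-2\right) 7\right)\right) \frac{1}{-68650 + 291264}}{274283} = \frac{- \frac{1}{38550} + 10 \left(-14\right)}{222614} \cdot \frac{1}{274283} = \left(- \frac{1}{38550} - 140\right) \frac{1}{222614} \cdot \frac{1}{274283} = \left(- \frac{5397001}{38550}\right) \frac{1}{222614} \cdot \frac{1}{274283} = \left(- \frac{5397001}{8581769700}\right) \frac{1}{274283} = - \frac{5397001}{2353833538625100}$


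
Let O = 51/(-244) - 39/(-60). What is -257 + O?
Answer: -156501/610 ≈ -256.56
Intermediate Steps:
O = 269/610 (O = 51*(-1/244) - 39*(-1/60) = -51/244 + 13/20 = 269/610 ≈ 0.44098)
-257 + O = -257 + 269/610 = -156501/610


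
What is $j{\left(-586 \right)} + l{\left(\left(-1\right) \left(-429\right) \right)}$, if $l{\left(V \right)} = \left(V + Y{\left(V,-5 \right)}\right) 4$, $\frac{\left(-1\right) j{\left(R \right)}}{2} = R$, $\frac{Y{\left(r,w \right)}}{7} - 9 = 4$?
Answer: $3252$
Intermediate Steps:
$Y{\left(r,w \right)} = 91$ ($Y{\left(r,w \right)} = 63 + 7 \cdot 4 = 63 + 28 = 91$)
$j{\left(R \right)} = - 2 R$
$l{\left(V \right)} = 364 + 4 V$ ($l{\left(V \right)} = \left(V + 91\right) 4 = \left(91 + V\right) 4 = 364 + 4 V$)
$j{\left(-586 \right)} + l{\left(\left(-1\right) \left(-429\right) \right)} = \left(-2\right) \left(-586\right) + \left(364 + 4 \left(\left(-1\right) \left(-429\right)\right)\right) = 1172 + \left(364 + 4 \cdot 429\right) = 1172 + \left(364 + 1716\right) = 1172 + 2080 = 3252$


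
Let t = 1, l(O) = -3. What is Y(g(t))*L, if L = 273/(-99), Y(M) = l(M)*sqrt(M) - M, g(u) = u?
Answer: 364/33 ≈ 11.030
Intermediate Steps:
Y(M) = -M - 3*sqrt(M) (Y(M) = -3*sqrt(M) - M = -M - 3*sqrt(M))
L = -91/33 (L = 273*(-1/99) = -91/33 ≈ -2.7576)
Y(g(t))*L = (-1*1 - 3*sqrt(1))*(-91/33) = (-1 - 3*1)*(-91/33) = (-1 - 3)*(-91/33) = -4*(-91/33) = 364/33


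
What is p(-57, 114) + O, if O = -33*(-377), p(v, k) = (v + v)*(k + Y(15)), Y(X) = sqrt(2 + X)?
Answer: -555 - 114*sqrt(17) ≈ -1025.0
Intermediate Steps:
p(v, k) = 2*v*(k + sqrt(17)) (p(v, k) = (v + v)*(k + sqrt(2 + 15)) = (2*v)*(k + sqrt(17)) = 2*v*(k + sqrt(17)))
O = 12441
p(-57, 114) + O = 2*(-57)*(114 + sqrt(17)) + 12441 = (-12996 - 114*sqrt(17)) + 12441 = -555 - 114*sqrt(17)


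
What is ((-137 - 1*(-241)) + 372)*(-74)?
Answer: -35224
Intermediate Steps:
((-137 - 1*(-241)) + 372)*(-74) = ((-137 + 241) + 372)*(-74) = (104 + 372)*(-74) = 476*(-74) = -35224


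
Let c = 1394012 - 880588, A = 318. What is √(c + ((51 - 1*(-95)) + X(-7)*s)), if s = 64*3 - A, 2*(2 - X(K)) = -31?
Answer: √511365 ≈ 715.10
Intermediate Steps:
c = 513424
X(K) = 35/2 (X(K) = 2 - ½*(-31) = 2 + 31/2 = 35/2)
s = -126 (s = 64*3 - 1*318 = 192 - 318 = -126)
√(c + ((51 - 1*(-95)) + X(-7)*s)) = √(513424 + ((51 - 1*(-95)) + (35/2)*(-126))) = √(513424 + ((51 + 95) - 2205)) = √(513424 + (146 - 2205)) = √(513424 - 2059) = √511365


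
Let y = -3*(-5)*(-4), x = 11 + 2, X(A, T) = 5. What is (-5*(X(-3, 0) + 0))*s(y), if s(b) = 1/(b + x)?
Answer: 25/47 ≈ 0.53191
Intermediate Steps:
x = 13
y = -60 (y = 15*(-4) = -60)
s(b) = 1/(13 + b) (s(b) = 1/(b + 13) = 1/(13 + b))
(-5*(X(-3, 0) + 0))*s(y) = (-5*(5 + 0))/(13 - 60) = -5*5/(-47) = -25*(-1/47) = 25/47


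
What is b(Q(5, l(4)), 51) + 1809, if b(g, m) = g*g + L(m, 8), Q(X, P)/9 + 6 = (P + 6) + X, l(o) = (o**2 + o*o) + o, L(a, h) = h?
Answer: 137978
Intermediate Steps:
l(o) = o + 2*o**2 (l(o) = (o**2 + o**2) + o = 2*o**2 + o = o + 2*o**2)
Q(X, P) = 9*P + 9*X (Q(X, P) = -54 + 9*((P + 6) + X) = -54 + 9*((6 + P) + X) = -54 + 9*(6 + P + X) = -54 + (54 + 9*P + 9*X) = 9*P + 9*X)
b(g, m) = 8 + g**2 (b(g, m) = g*g + 8 = g**2 + 8 = 8 + g**2)
b(Q(5, l(4)), 51) + 1809 = (8 + (9*(4*(1 + 2*4)) + 9*5)**2) + 1809 = (8 + (9*(4*(1 + 8)) + 45)**2) + 1809 = (8 + (9*(4*9) + 45)**2) + 1809 = (8 + (9*36 + 45)**2) + 1809 = (8 + (324 + 45)**2) + 1809 = (8 + 369**2) + 1809 = (8 + 136161) + 1809 = 136169 + 1809 = 137978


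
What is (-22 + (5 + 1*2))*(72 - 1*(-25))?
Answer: -1455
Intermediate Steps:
(-22 + (5 + 1*2))*(72 - 1*(-25)) = (-22 + (5 + 2))*(72 + 25) = (-22 + 7)*97 = -15*97 = -1455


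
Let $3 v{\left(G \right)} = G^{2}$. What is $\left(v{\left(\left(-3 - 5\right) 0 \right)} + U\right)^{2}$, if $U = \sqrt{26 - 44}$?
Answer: $-18$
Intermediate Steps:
$U = 3 i \sqrt{2}$ ($U = \sqrt{-18} = 3 i \sqrt{2} \approx 4.2426 i$)
$v{\left(G \right)} = \frac{G^{2}}{3}$
$\left(v{\left(\left(-3 - 5\right) 0 \right)} + U\right)^{2} = \left(\frac{\left(\left(-3 - 5\right) 0\right)^{2}}{3} + 3 i \sqrt{2}\right)^{2} = \left(\frac{\left(\left(-8\right) 0\right)^{2}}{3} + 3 i \sqrt{2}\right)^{2} = \left(\frac{0^{2}}{3} + 3 i \sqrt{2}\right)^{2} = \left(\frac{1}{3} \cdot 0 + 3 i \sqrt{2}\right)^{2} = \left(0 + 3 i \sqrt{2}\right)^{2} = \left(3 i \sqrt{2}\right)^{2} = -18$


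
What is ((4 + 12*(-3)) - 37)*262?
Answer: -18078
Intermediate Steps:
((4 + 12*(-3)) - 37)*262 = ((4 - 36) - 37)*262 = (-32 - 37)*262 = -69*262 = -18078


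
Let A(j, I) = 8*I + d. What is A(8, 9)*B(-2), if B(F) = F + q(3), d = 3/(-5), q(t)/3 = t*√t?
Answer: -714/5 + 3213*√3/5 ≈ 970.22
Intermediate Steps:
q(t) = 3*t^(3/2) (q(t) = 3*(t*√t) = 3*t^(3/2))
d = -⅗ (d = 3*(-⅕) = -⅗ ≈ -0.60000)
B(F) = F + 9*√3 (B(F) = F + 3*3^(3/2) = F + 3*(3*√3) = F + 9*√3)
A(j, I) = -⅗ + 8*I (A(j, I) = 8*I - ⅗ = -⅗ + 8*I)
A(8, 9)*B(-2) = (-⅗ + 8*9)*(-2 + 9*√3) = (-⅗ + 72)*(-2 + 9*√3) = 357*(-2 + 9*√3)/5 = -714/5 + 3213*√3/5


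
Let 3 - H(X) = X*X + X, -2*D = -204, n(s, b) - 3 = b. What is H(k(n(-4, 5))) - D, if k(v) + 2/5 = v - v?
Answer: -2469/25 ≈ -98.760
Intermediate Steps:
n(s, b) = 3 + b
k(v) = -2/5 (k(v) = -2/5 + (v - v) = -2/5 + 0 = -2/5)
D = 102 (D = -1/2*(-204) = 102)
H(X) = 3 - X - X**2 (H(X) = 3 - (X*X + X) = 3 - (X**2 + X) = 3 - (X + X**2) = 3 + (-X - X**2) = 3 - X - X**2)
H(k(n(-4, 5))) - D = (3 - 1*(-2/5) - (-2/5)**2) - 1*102 = (3 + 2/5 - 1*4/25) - 102 = (3 + 2/5 - 4/25) - 102 = 81/25 - 102 = -2469/25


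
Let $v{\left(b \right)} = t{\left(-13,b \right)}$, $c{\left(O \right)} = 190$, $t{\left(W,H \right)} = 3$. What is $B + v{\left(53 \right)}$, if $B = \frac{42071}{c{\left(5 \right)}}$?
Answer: $\frac{42641}{190} \approx 224.43$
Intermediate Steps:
$v{\left(b \right)} = 3$
$B = \frac{42071}{190} \approx 221.43$
$B + v{\left(53 \right)} = \frac{42071}{190} + 3 = \frac{42641}{190}$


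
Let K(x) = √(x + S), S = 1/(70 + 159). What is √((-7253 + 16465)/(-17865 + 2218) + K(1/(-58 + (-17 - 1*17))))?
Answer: √(-15994535784125584 + 2579024567206*I*√721579)/164825498 ≈ 0.052426 + 0.76908*I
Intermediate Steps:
S = 1/229 ≈ 0.0043668
K(x) = √(1/229 + x) (K(x) = √(x + 1/229) = √(1/229 + x))
√((-7253 + 16465)/(-17865 + 2218) + K(1/(-58 + (-17 - 1*17)))) = √((-7253 + 16465)/(-17865 + 2218) + √(229 + 52441/(-58 + (-17 - 1*17)))/229) = √(9212/(-15647) + √(229 + 52441/(-58 + (-17 - 17)))/229) = √(9212*(-1/15647) + √(229 + 52441/(-58 - 34))/229) = √(-9212/15647 + √(229 + 52441/(-92))/229) = √(-9212/15647 + √(229 + 52441*(-1/92))/229) = √(-9212/15647 + √(229 - 52441/92)/229) = √(-9212/15647 + √(-31373/92)/229) = √(-9212/15647 + (I*√721579/46)/229) = √(-9212/15647 + I*√721579/10534)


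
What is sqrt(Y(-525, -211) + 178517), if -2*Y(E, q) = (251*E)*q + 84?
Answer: 5*I*sqrt(2195806)/2 ≈ 3704.6*I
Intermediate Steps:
Y(E, q) = -42 - 251*E*q/2 (Y(E, q) = -((251*E)*q + 84)/2 = -(251*E*q + 84)/2 = -(84 + 251*E*q)/2 = -42 - 251*E*q/2)
sqrt(Y(-525, -211) + 178517) = sqrt((-42 - 251/2*(-525)*(-211)) + 178517) = sqrt((-42 - 27804525/2) + 178517) = sqrt(-27804609/2 + 178517) = sqrt(-27447575/2) = 5*I*sqrt(2195806)/2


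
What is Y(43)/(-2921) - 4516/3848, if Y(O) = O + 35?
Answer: -3372845/2810002 ≈ -1.2003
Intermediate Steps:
Y(O) = 35 + O
Y(43)/(-2921) - 4516/3848 = (35 + 43)/(-2921) - 4516/3848 = 78*(-1/2921) - 4516*1/3848 = -78/2921 - 1129/962 = -3372845/2810002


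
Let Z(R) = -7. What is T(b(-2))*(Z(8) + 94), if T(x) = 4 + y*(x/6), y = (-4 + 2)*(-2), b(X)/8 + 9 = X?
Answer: -4756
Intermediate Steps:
b(X) = -72 + 8*X
y = 4 (y = -2*(-2) = 4)
T(x) = 4 + 2*x/3 (T(x) = 4 + 4*(x/6) = 4 + 2*x/3)
T(b(-2))*(Z(8) + 94) = (4 + 2*(-72 + 8*(-2))/3)*(-7 + 94) = (4 + 2*(-72 - 16)/3)*87 = (4 + (⅔)*(-88))*87 = (4 - 176/3)*87 = -164/3*87 = -4756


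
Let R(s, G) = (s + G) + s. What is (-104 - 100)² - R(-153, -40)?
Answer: 41962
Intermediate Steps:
R(s, G) = G + 2*s (R(s, G) = (G + s) + s = G + 2*s)
(-104 - 100)² - R(-153, -40) = (-104 - 100)² - (-40 + 2*(-153)) = (-204)² - (-40 - 306) = 41616 - 1*(-346) = 41616 + 346 = 41962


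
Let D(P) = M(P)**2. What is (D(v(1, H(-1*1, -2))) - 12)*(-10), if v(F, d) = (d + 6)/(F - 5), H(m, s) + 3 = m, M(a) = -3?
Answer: 30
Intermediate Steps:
H(m, s) = -3 + m
v(F, d) = (6 + d)/(-5 + F)
D(P) = 9 (D(P) = (-3)**2 = 9)
(D(v(1, H(-1*1, -2))) - 12)*(-10) = (9 - 12)*(-10) = -3*(-10) = 30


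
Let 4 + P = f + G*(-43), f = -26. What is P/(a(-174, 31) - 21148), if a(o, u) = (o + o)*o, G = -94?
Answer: 1003/9851 ≈ 0.10182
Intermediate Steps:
a(o, u) = 2*o² (a(o, u) = (2*o)*o = 2*o²)
P = 4012 (P = -4 + (-26 - 94*(-43)) = -4 + (-26 + 4042) = -4 + 4016 = 4012)
P/(a(-174, 31) - 21148) = 4012/(2*(-174)² - 21148) = 4012/(2*30276 - 21148) = 4012/(60552 - 21148) = 4012/39404 = 4012*(1/39404) = 1003/9851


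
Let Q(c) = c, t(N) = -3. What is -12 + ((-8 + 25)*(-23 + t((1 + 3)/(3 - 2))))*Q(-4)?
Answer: 1756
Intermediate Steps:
-12 + ((-8 + 25)*(-23 + t((1 + 3)/(3 - 2))))*Q(-4) = -12 + ((-8 + 25)*(-23 - 3))*(-4) = -12 + (17*(-26))*(-4) = -12 - 442*(-4) = -12 + 1768 = 1756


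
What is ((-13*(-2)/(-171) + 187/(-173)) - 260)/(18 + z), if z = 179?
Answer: -7728055/5827851 ≈ -1.3261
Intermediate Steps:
((-13*(-2)/(-171) + 187/(-173)) - 260)/(18 + z) = ((-13*(-2)/(-171) + 187/(-173)) - 260)/(18 + 179) = ((26*(-1/171) + 187*(-1/173)) - 260)/197 = ((-26/171 - 187/173) - 260)*(1/197) = (-36475/29583 - 260)*(1/197) = -7728055/29583*1/197 = -7728055/5827851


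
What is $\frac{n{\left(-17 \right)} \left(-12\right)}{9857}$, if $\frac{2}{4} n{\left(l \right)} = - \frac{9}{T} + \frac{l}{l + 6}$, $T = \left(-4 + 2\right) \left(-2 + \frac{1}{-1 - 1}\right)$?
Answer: $\frac{336}{542135} \approx 0.00061977$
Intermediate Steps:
$T = 5$ ($T = - 2 \left(-2 + \frac{1}{-2}\right) = - 2 \left(-2 - \frac{1}{2}\right) = \left(-2\right) \left(- \frac{5}{2}\right) = 5$)
$n{\left(l \right)} = - \frac{18}{5} + \frac{2 l}{6 + l}$ ($n{\left(l \right)} = 2 \left(- \frac{9}{5} + \frac{l}{l + 6}\right) = 2 \left(\left(-9\right) \frac{1}{5} + \frac{l}{6 + l}\right) = 2 \left(- \frac{9}{5} + \frac{l}{6 + l}\right) = - \frac{18}{5} + \frac{2 l}{6 + l}$)
$\frac{n{\left(-17 \right)} \left(-12\right)}{9857} = \frac{\frac{4 \left(-27 - -34\right)}{5 \left(6 - 17\right)} \left(-12\right)}{9857} = \frac{4 \left(-27 + 34\right)}{5 \left(-11\right)} \left(-12\right) \frac{1}{9857} = \frac{4}{5} \left(- \frac{1}{11}\right) 7 \left(-12\right) \frac{1}{9857} = \left(- \frac{28}{55}\right) \left(-12\right) \frac{1}{9857} = \frac{336}{55} \cdot \frac{1}{9857} = \frac{336}{542135}$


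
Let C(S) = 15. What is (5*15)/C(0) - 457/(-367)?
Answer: 2292/367 ≈ 6.2452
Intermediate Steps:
(5*15)/C(0) - 457/(-367) = (5*15)/15 - 457/(-367) = 75*(1/15) - 457*(-1/367) = 5 + 457/367 = 2292/367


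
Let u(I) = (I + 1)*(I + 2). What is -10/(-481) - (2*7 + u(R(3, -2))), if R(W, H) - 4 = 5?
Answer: -59634/481 ≈ -123.98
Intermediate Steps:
R(W, H) = 9 (R(W, H) = 4 + 5 = 9)
u(I) = (1 + I)*(2 + I)
-10/(-481) - (2*7 + u(R(3, -2))) = -10/(-481) - (2*7 + (2 + 9² + 3*9)) = -10*(-1/481) - (14 + (2 + 81 + 27)) = 10/481 - (14 + 110) = 10/481 - 1*124 = 10/481 - 124 = -59634/481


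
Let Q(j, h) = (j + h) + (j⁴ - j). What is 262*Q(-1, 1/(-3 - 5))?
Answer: 917/4 ≈ 229.25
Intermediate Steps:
Q(j, h) = h + j⁴ (Q(j, h) = (h + j) + (j⁴ - j) = h + j⁴)
262*Q(-1, 1/(-3 - 5)) = 262*(1/(-3 - 5) + (-1)⁴) = 262*(1/(-8) + 1) = 262*(-⅛ + 1) = 262*(7/8) = 917/4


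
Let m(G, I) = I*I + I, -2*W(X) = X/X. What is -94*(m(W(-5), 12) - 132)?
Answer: -2256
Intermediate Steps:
W(X) = -½ (W(X) = -X/(2*X) = -½*1 = -½)
m(G, I) = I + I² (m(G, I) = I² + I = I + I²)
-94*(m(W(-5), 12) - 132) = -94*(12*(1 + 12) - 132) = -94*(12*13 - 132) = -94*(156 - 132) = -94*24 = -2256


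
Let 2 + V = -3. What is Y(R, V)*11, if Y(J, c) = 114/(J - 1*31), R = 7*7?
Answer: 209/3 ≈ 69.667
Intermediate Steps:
V = -5 (V = -2 - 3 = -5)
R = 49
Y(J, c) = 114/(-31 + J) (Y(J, c) = 114/(J - 31) = 114/(-31 + J))
Y(R, V)*11 = (114/(-31 + 49))*11 = (114/18)*11 = (114*(1/18))*11 = (19/3)*11 = 209/3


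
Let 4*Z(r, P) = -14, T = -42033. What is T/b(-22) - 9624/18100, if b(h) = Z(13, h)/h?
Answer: -8368787142/31675 ≈ -2.6421e+5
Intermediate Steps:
Z(r, P) = -7/2 (Z(r, P) = (1/4)*(-14) = -7/2)
b(h) = -7/(2*h)
T/b(-22) - 9624/18100 = -42033/((-7/2/(-22))) - 9624/18100 = -42033/((-7/2*(-1/22))) - 9624*1/18100 = -42033/7/44 - 2406/4525 = -42033*44/7 - 2406/4525 = -1849452/7 - 2406/4525 = -8368787142/31675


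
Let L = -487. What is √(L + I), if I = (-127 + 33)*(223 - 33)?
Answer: I*√18347 ≈ 135.45*I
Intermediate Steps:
I = -17860 (I = -94*190 = -17860)
√(L + I) = √(-487 - 17860) = √(-18347) = I*√18347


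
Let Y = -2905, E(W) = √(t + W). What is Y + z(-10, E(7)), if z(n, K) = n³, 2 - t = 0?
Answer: -3905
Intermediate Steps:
t = 2 (t = 2 - 1*0 = 2 + 0 = 2)
E(W) = √(2 + W)
Y + z(-10, E(7)) = -2905 + (-10)³ = -2905 - 1000 = -3905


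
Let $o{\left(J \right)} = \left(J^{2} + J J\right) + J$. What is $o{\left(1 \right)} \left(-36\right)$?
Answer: $-108$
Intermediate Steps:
$o{\left(J \right)} = J + 2 J^{2}$ ($o{\left(J \right)} = \left(J^{2} + J^{2}\right) + J = 2 J^{2} + J = J + 2 J^{2}$)
$o{\left(1 \right)} \left(-36\right) = 1 \left(1 + 2 \cdot 1\right) \left(-36\right) = 1 \left(1 + 2\right) \left(-36\right) = 1 \cdot 3 \left(-36\right) = 3 \left(-36\right) = -108$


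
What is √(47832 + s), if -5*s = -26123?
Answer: √1326415/5 ≈ 230.34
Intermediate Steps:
s = 26123/5 (s = -⅕*(-26123) = 26123/5 ≈ 5224.6)
√(47832 + s) = √(47832 + 26123/5) = √(265283/5) = √1326415/5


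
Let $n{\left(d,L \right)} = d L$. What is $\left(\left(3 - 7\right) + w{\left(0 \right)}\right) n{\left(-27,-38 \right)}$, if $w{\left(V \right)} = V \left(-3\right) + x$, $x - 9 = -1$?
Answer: $4104$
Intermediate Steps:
$x = 8$ ($x = 9 - 1 = 8$)
$w{\left(V \right)} = 8 - 3 V$ ($w{\left(V \right)} = V \left(-3\right) + 8 = - 3 V + 8 = 8 - 3 V$)
$n{\left(d,L \right)} = L d$
$\left(\left(3 - 7\right) + w{\left(0 \right)}\right) n{\left(-27,-38 \right)} = \left(\left(3 - 7\right) + \left(8 - 0\right)\right) \left(\left(-38\right) \left(-27\right)\right) = \left(-4 + \left(8 + 0\right)\right) 1026 = \left(-4 + 8\right) 1026 = 4 \cdot 1026 = 4104$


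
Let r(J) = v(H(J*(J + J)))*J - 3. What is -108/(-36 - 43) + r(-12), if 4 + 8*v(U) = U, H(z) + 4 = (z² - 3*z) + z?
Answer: -9759789/79 ≈ -1.2354e+5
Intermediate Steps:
H(z) = -4 + z² - 2*z (H(z) = -4 + ((z² - 3*z) + z) = -4 + (z² - 2*z) = -4 + z² - 2*z)
v(U) = -½ + U/8
r(J) = -3 + J*(-1 + J⁴/2 - J²/2) (r(J) = (-½ + (-4 + (J*(J + J))² - 2*J*(J + J))/8)*J - 3 = (-½ + (-4 + (J*(2*J))² - 2*J*2*J)/8)*J - 3 = (-½ + (-4 + (2*J²)² - 4*J²)/8)*J - 3 = (-½ + (-4 + 4*J⁴ - 4*J²)/8)*J - 3 = (-½ + (-4 - 4*J² + 4*J⁴)/8)*J - 3 = (-½ + (-½ + J⁴/2 - J²/2))*J - 3 = (-1 + J⁴/2 - J²/2)*J - 3 = J*(-1 + J⁴/2 - J²/2) - 3 = -3 + J*(-1 + J⁴/2 - J²/2))
-108/(-36 - 43) + r(-12) = -108/(-36 - 43) + (-3 + (½)*(-12)⁵ - 1*(-12) - ½*(-12)³) = -108/(-79) + (-3 + (½)*(-248832) + 12 - ½*(-1728)) = -108*(-1/79) + (-3 - 124416 + 12 + 864) = 108/79 - 123543 = -9759789/79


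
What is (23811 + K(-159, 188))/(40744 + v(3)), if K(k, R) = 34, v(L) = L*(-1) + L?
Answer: 23845/40744 ≈ 0.58524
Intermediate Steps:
v(L) = 0 (v(L) = -L + L = 0)
(23811 + K(-159, 188))/(40744 + v(3)) = (23811 + 34)/(40744 + 0) = 23845/40744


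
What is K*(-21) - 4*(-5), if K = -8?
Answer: 188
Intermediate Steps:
K*(-21) - 4*(-5) = -8*(-21) - 4*(-5) = 168 + 20 = 188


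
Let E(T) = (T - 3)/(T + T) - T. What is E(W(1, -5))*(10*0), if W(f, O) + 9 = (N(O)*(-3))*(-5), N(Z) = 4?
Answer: 0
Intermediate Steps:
W(f, O) = 51 (W(f, O) = -9 + (4*(-3))*(-5) = -9 - 12*(-5) = -9 + 60 = 51)
E(T) = -T + (-3 + T)/(2*T) (E(T) = (-3 + T)/((2*T)) - T = (-3 + T)*(1/(2*T)) - T = (-3 + T)/(2*T) - T = -T + (-3 + T)/(2*T))
E(W(1, -5))*(10*0) = (½ - 1*51 - 3/2/51)*(10*0) = (½ - 51 - 3/2*1/51)*0 = (½ - 51 - 1/34)*0 = -859/17*0 = 0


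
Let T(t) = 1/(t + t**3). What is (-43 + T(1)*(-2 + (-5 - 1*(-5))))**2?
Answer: 1936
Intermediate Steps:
(-43 + T(1)*(-2 + (-5 - 1*(-5))))**2 = (-43 + (-2 + (-5 - 1*(-5)))/(1 + 1**3))**2 = (-43 + (-2 + (-5 + 5))/(1 + 1))**2 = (-43 + (-2 + 0)/2)**2 = (-43 + (1/2)*(-2))**2 = (-43 - 1)**2 = (-44)**2 = 1936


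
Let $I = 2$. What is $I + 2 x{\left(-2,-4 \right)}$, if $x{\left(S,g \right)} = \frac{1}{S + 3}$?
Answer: $4$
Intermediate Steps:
$x{\left(S,g \right)} = \frac{1}{3 + S}$
$I + 2 x{\left(-2,-4 \right)} = 2 + \frac{2}{3 - 2} = 2 + \frac{2}{1} = 2 + 2 \cdot 1 = 2 + 2 = 4$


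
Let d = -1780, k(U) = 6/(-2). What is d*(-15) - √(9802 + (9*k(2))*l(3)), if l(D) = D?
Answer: 26700 - √9721 ≈ 26601.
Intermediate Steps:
k(U) = -3 (k(U) = 6*(-½) = -3)
d*(-15) - √(9802 + (9*k(2))*l(3)) = -1780*(-15) - √(9802 + (9*(-3))*3) = 26700 - √(9802 - 27*3) = 26700 - √(9802 - 81) = 26700 - √9721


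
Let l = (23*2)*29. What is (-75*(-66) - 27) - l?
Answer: 3589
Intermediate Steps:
l = 1334 (l = 46*29 = 1334)
(-75*(-66) - 27) - l = (-75*(-66) - 27) - 1*1334 = (4950 - 27) - 1334 = 4923 - 1334 = 3589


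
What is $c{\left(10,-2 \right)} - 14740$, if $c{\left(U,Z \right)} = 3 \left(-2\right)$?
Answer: $-14746$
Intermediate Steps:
$c{\left(U,Z \right)} = -6$
$c{\left(10,-2 \right)} - 14740 = -6 - 14740 = -14746$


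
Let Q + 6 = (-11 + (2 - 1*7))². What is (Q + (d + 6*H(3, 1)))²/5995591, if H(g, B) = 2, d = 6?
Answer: 71824/5995591 ≈ 0.011979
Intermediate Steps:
Q = 250 (Q = -6 + (-11 + (2 - 1*7))² = -6 + (-11 + (2 - 7))² = -6 + (-11 - 5)² = -6 + (-16)² = -6 + 256 = 250)
(Q + (d + 6*H(3, 1)))²/5995591 = (250 + (6 + 6*2))²/5995591 = (250 + (6 + 12))²*(1/5995591) = (250 + 18)²*(1/5995591) = 268²*(1/5995591) = 71824*(1/5995591) = 71824/5995591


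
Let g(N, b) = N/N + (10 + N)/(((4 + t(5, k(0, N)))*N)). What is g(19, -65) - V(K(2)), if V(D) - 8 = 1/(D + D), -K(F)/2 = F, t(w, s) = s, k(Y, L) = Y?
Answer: -987/152 ≈ -6.4934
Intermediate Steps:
K(F) = -2*F
V(D) = 8 + 1/(2*D) (V(D) = 8 + 1/(D + D) = 8 + 1/(2*D))
g(N, b) = 1 + (10 + N)/(4*N) (g(N, b) = N/N + (10 + N)/(((4 + 0)*N)) = 1 + (10 + N)/((4*N)) = 1 + (10 + N)*(1/(4*N)) = 1 + (10 + N)/(4*N))
g(19, -65) - V(K(2)) = (5/4)*(2 + 19)/19 - (8 + 1/(2*((-2*2)))) = (5/4)*(1/19)*21 - (8 + (1/2)/(-4)) = 105/76 - (8 + (1/2)*(-1/4)) = 105/76 - (8 - 1/8) = 105/76 - 1*63/8 = 105/76 - 63/8 = -987/152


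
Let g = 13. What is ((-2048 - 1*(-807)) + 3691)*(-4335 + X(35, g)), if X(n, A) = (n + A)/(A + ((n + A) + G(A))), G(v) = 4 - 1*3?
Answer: -329184450/31 ≈ -1.0619e+7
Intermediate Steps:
G(v) = 1 (G(v) = 4 - 3 = 1)
X(n, A) = (A + n)/(1 + n + 2*A) (X(n, A) = (n + A)/(A + ((n + A) + 1)) = (A + n)/(A + ((A + n) + 1)) = (A + n)/(A + (1 + A + n)) = (A + n)/(1 + n + 2*A))
((-2048 - 1*(-807)) + 3691)*(-4335 + X(35, g)) = ((-2048 - 1*(-807)) + 3691)*(-4335 + (13 + 35)/(1 + 35 + 2*13)) = ((-2048 + 807) + 3691)*(-4335 + 48/(1 + 35 + 26)) = (-1241 + 3691)*(-4335 + 48/62) = 2450*(-4335 + (1/62)*48) = 2450*(-4335 + 24/31) = 2450*(-134361/31) = -329184450/31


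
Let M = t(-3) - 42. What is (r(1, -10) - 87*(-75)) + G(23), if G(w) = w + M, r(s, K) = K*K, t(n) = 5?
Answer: 6611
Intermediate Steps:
r(s, K) = K²
M = -37 (M = 5 - 42 = -37)
G(w) = -37 + w (G(w) = w - 37 = -37 + w)
(r(1, -10) - 87*(-75)) + G(23) = ((-10)² - 87*(-75)) + (-37 + 23) = (100 + 6525) - 14 = 6625 - 14 = 6611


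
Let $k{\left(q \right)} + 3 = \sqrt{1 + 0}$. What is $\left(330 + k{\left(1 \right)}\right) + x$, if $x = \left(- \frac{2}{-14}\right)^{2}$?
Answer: $\frac{16073}{49} \approx 328.02$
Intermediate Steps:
$k{\left(q \right)} = -2$ ($k{\left(q \right)} = -3 + \sqrt{1 + 0} = -3 + \sqrt{1} = -3 + 1 = -2$)
$x = \frac{1}{49}$ ($x = \left(\left(-2\right) \left(- \frac{1}{14}\right)\right)^{2} = \left(\frac{1}{7}\right)^{2} = \frac{1}{49} \approx 0.020408$)
$\left(330 + k{\left(1 \right)}\right) + x = \left(330 - 2\right) + \frac{1}{49} = 328 + \frac{1}{49} = \frac{16073}{49}$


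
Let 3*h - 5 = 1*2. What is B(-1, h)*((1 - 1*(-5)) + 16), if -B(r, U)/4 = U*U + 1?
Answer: -5104/9 ≈ -567.11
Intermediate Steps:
h = 7/3 (h = 5/3 + (1*2)/3 = 5/3 + (⅓)*2 = 5/3 + ⅔ = 7/3 ≈ 2.3333)
B(r, U) = -4 - 4*U² (B(r, U) = -4*(U*U + 1) = -4*(U² + 1) = -4*(1 + U²) = -4 - 4*U²)
B(-1, h)*((1 - 1*(-5)) + 16) = (-4 - 4*(7/3)²)*((1 - 1*(-5)) + 16) = (-4 - 4*49/9)*((1 + 5) + 16) = (-4 - 196/9)*(6 + 16) = -232/9*22 = -5104/9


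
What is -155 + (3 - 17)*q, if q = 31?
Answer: -589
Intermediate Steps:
-155 + (3 - 17)*q = -155 + (3 - 17)*31 = -155 - 14*31 = -155 - 434 = -589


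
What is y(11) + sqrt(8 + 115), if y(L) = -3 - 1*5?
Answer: -8 + sqrt(123) ≈ 3.0905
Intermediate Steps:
y(L) = -8 (y(L) = -3 - 5 = -8)
y(11) + sqrt(8 + 115) = -8 + sqrt(8 + 115) = -8 + sqrt(123)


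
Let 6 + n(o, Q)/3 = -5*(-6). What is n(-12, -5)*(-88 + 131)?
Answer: 3096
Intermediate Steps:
n(o, Q) = 72 (n(o, Q) = -18 + 3*(-5*(-6)) = -18 + 3*30 = -18 + 90 = 72)
n(-12, -5)*(-88 + 131) = 72*(-88 + 131) = 72*43 = 3096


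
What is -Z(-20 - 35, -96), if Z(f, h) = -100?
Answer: 100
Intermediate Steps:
-Z(-20 - 35, -96) = -1*(-100) = 100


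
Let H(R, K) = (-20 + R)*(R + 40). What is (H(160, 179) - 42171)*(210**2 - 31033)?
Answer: -185172457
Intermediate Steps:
H(R, K) = (-20 + R)*(40 + R)
(H(160, 179) - 42171)*(210**2 - 31033) = ((-800 + 160**2 + 20*160) - 42171)*(210**2 - 31033) = ((-800 + 25600 + 3200) - 42171)*(44100 - 31033) = (28000 - 42171)*13067 = -14171*13067 = -185172457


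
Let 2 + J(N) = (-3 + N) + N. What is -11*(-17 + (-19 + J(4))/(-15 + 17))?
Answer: 275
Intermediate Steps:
J(N) = -5 + 2*N (J(N) = -2 + ((-3 + N) + N) = -2 + (-3 + 2*N) = -5 + 2*N)
-11*(-17 + (-19 + J(4))/(-15 + 17)) = -11*(-17 + (-19 + (-5 + 2*4))/(-15 + 17)) = -11*(-17 + (-19 + (-5 + 8))/2) = -11*(-17 + (-19 + 3)*(½)) = -11*(-17 - 16*½) = -11*(-17 - 8) = -11*(-25) = 275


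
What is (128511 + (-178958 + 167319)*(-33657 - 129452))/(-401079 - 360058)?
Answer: -1898554162/761137 ≈ -2494.4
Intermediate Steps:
(128511 + (-178958 + 167319)*(-33657 - 129452))/(-401079 - 360058) = (128511 - 11639*(-163109))/(-761137) = (128511 + 1898425651)*(-1/761137) = 1898554162*(-1/761137) = -1898554162/761137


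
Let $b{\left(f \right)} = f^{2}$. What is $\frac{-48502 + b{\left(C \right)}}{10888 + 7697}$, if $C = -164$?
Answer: $- \frac{7202}{6195} \approx -1.1625$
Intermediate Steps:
$\frac{-48502 + b{\left(C \right)}}{10888 + 7697} = \frac{-48502 + \left(-164\right)^{2}}{10888 + 7697} = \frac{-48502 + 26896}{18585} = \left(-21606\right) \frac{1}{18585} = - \frac{7202}{6195}$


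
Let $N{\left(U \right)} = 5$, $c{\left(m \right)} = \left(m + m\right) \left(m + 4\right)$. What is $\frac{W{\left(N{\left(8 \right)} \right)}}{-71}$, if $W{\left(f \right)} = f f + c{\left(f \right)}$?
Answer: $- \frac{115}{71} \approx -1.6197$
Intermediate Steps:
$c{\left(m \right)} = 2 m \left(4 + m\right)$
$W{\left(f \right)} = f^{2} + 2 f \left(4 + f\right)$ ($W{\left(f \right)} = f f + 2 f \left(4 + f\right) = f^{2} + 2 f \left(4 + f\right)$)
$\frac{W{\left(N{\left(8 \right)} \right)}}{-71} = \frac{5 \left(8 + 3 \cdot 5\right)}{-71} = 5 \left(8 + 15\right) \left(- \frac{1}{71}\right) = 5 \cdot 23 \left(- \frac{1}{71}\right) = 115 \left(- \frac{1}{71}\right) = - \frac{115}{71}$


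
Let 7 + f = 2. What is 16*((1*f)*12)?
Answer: -960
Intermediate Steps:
f = -5 (f = -7 + 2 = -5)
16*((1*f)*12) = 16*((1*(-5))*12) = 16*(-5*12) = 16*(-60) = -960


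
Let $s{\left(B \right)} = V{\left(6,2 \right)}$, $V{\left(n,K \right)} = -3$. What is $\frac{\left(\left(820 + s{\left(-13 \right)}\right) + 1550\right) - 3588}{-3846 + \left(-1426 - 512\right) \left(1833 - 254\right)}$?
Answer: $\frac{407}{1021316} \approx 0.00039851$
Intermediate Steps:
$s{\left(B \right)} = -3$
$\frac{\left(\left(820 + s{\left(-13 \right)}\right) + 1550\right) - 3588}{-3846 + \left(-1426 - 512\right) \left(1833 - 254\right)} = \frac{\left(\left(820 - 3\right) + 1550\right) - 3588}{-3846 + \left(-1426 - 512\right) \left(1833 - 254\right)} = \frac{\left(817 + 1550\right) - 3588}{-3846 - 3060102} = \frac{2367 - 3588}{-3846 - 3060102} = - \frac{1221}{-3063948} = \left(-1221\right) \left(- \frac{1}{3063948}\right) = \frac{407}{1021316}$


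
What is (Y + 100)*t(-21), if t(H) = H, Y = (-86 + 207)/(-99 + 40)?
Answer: -121359/59 ≈ -2056.9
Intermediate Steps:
Y = -121/59 (Y = 121/(-59) = 121*(-1/59) = -121/59 ≈ -2.0508)
(Y + 100)*t(-21) = (-121/59 + 100)*(-21) = (5779/59)*(-21) = -121359/59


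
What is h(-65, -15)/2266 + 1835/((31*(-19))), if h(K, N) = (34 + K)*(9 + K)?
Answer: -1567803/667337 ≈ -2.3493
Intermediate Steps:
h(K, N) = (9 + K)*(34 + K)
h(-65, -15)/2266 + 1835/((31*(-19))) = (306 + (-65)² + 43*(-65))/2266 + 1835/((31*(-19))) = (306 + 4225 - 2795)*(1/2266) + 1835/(-589) = 1736*(1/2266) + 1835*(-1/589) = 868/1133 - 1835/589 = -1567803/667337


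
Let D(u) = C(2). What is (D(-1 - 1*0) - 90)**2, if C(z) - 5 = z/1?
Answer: 6889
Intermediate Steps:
C(z) = 5 + z (C(z) = 5 + z/1 = 5 + z*1 = 5 + z)
D(u) = 7 (D(u) = 5 + 2 = 7)
(D(-1 - 1*0) - 90)**2 = (7 - 90)**2 = (-83)**2 = 6889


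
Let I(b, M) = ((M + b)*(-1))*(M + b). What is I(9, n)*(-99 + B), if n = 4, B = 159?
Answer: -10140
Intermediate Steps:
I(b, M) = (M + b)*(-M - b) (I(b, M) = (-M - b)*(M + b) = (M + b)*(-M - b))
I(9, n)*(-99 + B) = (-1*4² - 1*9² - 2*4*9)*(-99 + 159) = (-1*16 - 1*81 - 72)*60 = (-16 - 81 - 72)*60 = -169*60 = -10140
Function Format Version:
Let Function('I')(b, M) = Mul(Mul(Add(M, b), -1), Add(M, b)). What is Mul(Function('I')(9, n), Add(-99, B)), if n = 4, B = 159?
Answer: -10140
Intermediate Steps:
Function('I')(b, M) = Mul(Add(M, b), Add(Mul(-1, M), Mul(-1, b))) (Function('I')(b, M) = Mul(Add(Mul(-1, M), Mul(-1, b)), Add(M, b)) = Mul(Add(M, b), Add(Mul(-1, M), Mul(-1, b))))
Mul(Function('I')(9, n), Add(-99, B)) = Mul(Add(Mul(-1, Pow(4, 2)), Mul(-1, Pow(9, 2)), Mul(-2, 4, 9)), Add(-99, 159)) = Mul(Add(Mul(-1, 16), Mul(-1, 81), -72), 60) = Mul(Add(-16, -81, -72), 60) = Mul(-169, 60) = -10140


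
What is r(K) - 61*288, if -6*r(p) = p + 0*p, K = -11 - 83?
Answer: -52657/3 ≈ -17552.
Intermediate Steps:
K = -94
r(p) = -p/6 (r(p) = -(p + 0*p)/6 = -(p + 0)/6 = -p/6)
r(K) - 61*288 = -⅙*(-94) - 61*288 = 47/3 - 1*17568 = 47/3 - 17568 = -52657/3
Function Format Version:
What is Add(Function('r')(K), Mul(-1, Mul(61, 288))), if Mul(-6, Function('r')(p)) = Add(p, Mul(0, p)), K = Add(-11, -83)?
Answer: Rational(-52657, 3) ≈ -17552.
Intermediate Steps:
K = -94
Function('r')(p) = Mul(Rational(-1, 6), p) (Function('r')(p) = Mul(Rational(-1, 6), Add(p, Mul(0, p))) = Mul(Rational(-1, 6), Add(p, 0)) = Mul(Rational(-1, 6), p))
Add(Function('r')(K), Mul(-1, Mul(61, 288))) = Add(Mul(Rational(-1, 6), -94), Mul(-1, Mul(61, 288))) = Add(Rational(47, 3), Mul(-1, 17568)) = Add(Rational(47, 3), -17568) = Rational(-52657, 3)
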